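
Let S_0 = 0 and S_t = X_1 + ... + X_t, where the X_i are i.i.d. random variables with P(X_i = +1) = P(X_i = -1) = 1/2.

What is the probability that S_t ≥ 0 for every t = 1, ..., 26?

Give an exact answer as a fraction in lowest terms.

Answer: 1300075/8388608

Derivation:
Let f(t,s) = #length-t paths at position s with S_1..S_t all ≥ 0.
f(t,s) = f(t-1,s-1) + f(t-1,s+1) for s ≥ 0; f(t,s) = 0 for s < 0.
t=0: f(0,0)=1
t=1: f(1,1)=1
t=2: f(2,0)=1 f(2,2)=1
t=3: f(3,1)=2 f(3,3)=1
t=4: f(4,0)=2 f(4,2)=3 f(4,4)=1
t=5: f(5,1)=5 f(5,3)=4 f(5,5)=1
t=6: f(6,0)=5 f(6,2)=9 f(6,4)=5 f(6,6)=1
t=7: f(7,1)=14 f(7,3)=14 f(7,5)=6 f(7,7)=1
t=8: f(8,0)=14 f(8,2)=28 f(8,4)=20 f(8,6)=7 f(8,8)=1
t=9: f(9,1)=42 f(9,3)=48 f(9,5)=27 f(9,7)=8 f(9,9)=1
t=10: f(10,0)=42 f(10,2)=90 f(10,4)=75 f(10,6)=35 f(10,8)=9 f(10,10)=1
t=11: f(11,1)=132 f(11,3)=165 f(11,5)=110 f(11,7)=44 f(11,9)=10 f(11,11)=1
t=12: f(12,0)=132 f(12,2)=297 f(12,4)=275 f(12,6)=154 f(12,8)=54 f(12,10)=11 f(12,12)=1
t=13: f(13,1)=429 f(13,3)=572 f(13,5)=429 f(13,7)=208 f(13,9)=65 f(13,11)=12 f(13,13)=1
t=14: f(14,0)=429 f(14,2)=1001 f(14,4)=1001 f(14,6)=637 f(14,8)=273 f(14,10)=77 f(14,12)=13 f(14,14)=1
t=15: f(15,1)=1430 f(15,3)=2002 f(15,5)=1638 f(15,7)=910 f(15,9)=350 f(15,11)=90 f(15,13)=14 f(15,15)=1
t=16: f(16,0)=1430 f(16,2)=3432 f(16,4)=3640 f(16,6)=2548 f(16,8)=1260 f(16,10)=440 f(16,12)=104 f(16,14)=15 f(16,16)=1
t=17: f(17,1)=4862 f(17,3)=7072 f(17,5)=6188 f(17,7)=3808 f(17,9)=1700 f(17,11)=544 f(17,13)=119 f(17,15)=16 f(17,17)=1
t=18: f(18,0)=4862 f(18,2)=11934 f(18,4)=13260 f(18,6)=9996 f(18,8)=5508 f(18,10)=2244 f(18,12)=663 f(18,14)=135 f(18,16)=17 f(18,18)=1
t=19: f(19,1)=16796 f(19,3)=25194 f(19,5)=23256 f(19,7)=15504 f(19,9)=7752 f(19,11)=2907 f(19,13)=798 f(19,15)=152 f(19,17)=18 f(19,19)=1
t=20: f(20,0)=16796 f(20,2)=41990 f(20,4)=48450 f(20,6)=38760 f(20,8)=23256 f(20,10)=10659 f(20,12)=3705 f(20,14)=950 f(20,16)=170 f(20,18)=19 f(20,20)=1
t=21: f(21,1)=58786 f(21,3)=90440 f(21,5)=87210 f(21,7)=62016 f(21,9)=33915 f(21,11)=14364 f(21,13)=4655 f(21,15)=1120 f(21,17)=189 f(21,19)=20 f(21,21)=1
t=22: f(22,0)=58786 f(22,2)=149226 f(22,4)=177650 f(22,6)=149226 f(22,8)=95931 f(22,10)=48279 f(22,12)=19019 f(22,14)=5775 f(22,16)=1309 f(22,18)=209 f(22,20)=21 f(22,22)=1
t=23: f(23,1)=208012 f(23,3)=326876 f(23,5)=326876 f(23,7)=245157 f(23,9)=144210 f(23,11)=67298 f(23,13)=24794 f(23,15)=7084 f(23,17)=1518 f(23,19)=230 f(23,21)=22 f(23,23)=1
t=24: f(24,0)=208012 f(24,2)=534888 f(24,4)=653752 f(24,6)=572033 f(24,8)=389367 f(24,10)=211508 f(24,12)=92092 f(24,14)=31878 f(24,16)=8602 f(24,18)=1748 f(24,20)=252 f(24,22)=23 f(24,24)=1
t=25: f(25,1)=742900 f(25,3)=1188640 f(25,5)=1225785 f(25,7)=961400 f(25,9)=600875 f(25,11)=303600 f(25,13)=123970 f(25,15)=40480 f(25,17)=10350 f(25,19)=2000 f(25,21)=275 f(25,23)=24 f(25,25)=1
t=26: f(26,0)=742900 f(26,2)=1931540 f(26,4)=2414425 f(26,6)=2187185 f(26,8)=1562275 f(26,10)=904475 f(26,12)=427570 f(26,14)=164450 f(26,16)=50830 f(26,18)=12350 f(26,20)=2275 f(26,22)=299 f(26,24)=25 f(26,26)=1
Σ_s f(26,s) = 10400600
P = 10400600/67108864 = 1300075/8388608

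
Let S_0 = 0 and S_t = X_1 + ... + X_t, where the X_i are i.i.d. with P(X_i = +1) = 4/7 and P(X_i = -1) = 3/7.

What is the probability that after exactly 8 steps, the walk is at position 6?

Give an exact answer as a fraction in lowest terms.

To reach position 6 after 8 steps: need 7 steps of +1 and 1 step of -1.
Number of such sequences: C(8,7) = 8
Each has probability (4/7)^7 · (3/7)^1 = 49152/5764801
P = 8 · 49152/5764801 = 393216/5764801

Answer: 393216/5764801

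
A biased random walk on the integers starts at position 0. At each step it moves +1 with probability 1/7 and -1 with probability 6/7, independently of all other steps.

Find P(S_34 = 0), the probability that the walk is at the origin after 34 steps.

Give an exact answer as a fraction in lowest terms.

To be at 0 after 34 steps: need exactly 17 steps of +1 and 17 of -1.
Number of such sequences: C(34,17) = 2333606220
Each has probability (1/7)^17 · (6/7)^17 = 16926659444736/54116956037952111668959660849
P = 2333606220 · 16926659444736/54116956037952111668959660849 = 39500157764057675857920/54116956037952111668959660849

Answer: 39500157764057675857920/54116956037952111668959660849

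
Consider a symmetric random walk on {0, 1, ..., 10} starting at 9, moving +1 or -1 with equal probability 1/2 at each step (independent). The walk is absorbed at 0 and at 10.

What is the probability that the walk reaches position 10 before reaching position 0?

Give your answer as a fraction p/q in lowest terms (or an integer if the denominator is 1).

Answer: 9/10

Derivation:
Symmetric walk (p = 1/2): the harmonic-function argument gives P(hit 10 before 0 | start at 9) = a/N.
P = 9/10 = 9/10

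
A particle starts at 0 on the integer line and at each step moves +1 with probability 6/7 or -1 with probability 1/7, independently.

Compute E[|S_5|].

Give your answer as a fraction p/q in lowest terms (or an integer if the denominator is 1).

S_5 takes values m ≡ 1 (mod 2) with |m| ≤ 5; P(S_5=m) = C(5,(5+m)/2) · (6/7)^((5+m)/2) · (1/7)^((5-m)/2).
Distribution: P(S=-5)=1/16807, P(S=-3)=30/16807, P(S=-1)=360/16807, P(S=1)=2160/16807, P(S=3)=6480/16807, P(S=5)=7776/16807
E[|S_5|] = Σ_m |m|·P(S_5=m) = 8705/2401

Answer: 8705/2401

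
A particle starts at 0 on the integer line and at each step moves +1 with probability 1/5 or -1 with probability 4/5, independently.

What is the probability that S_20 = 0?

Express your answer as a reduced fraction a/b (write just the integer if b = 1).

To be at 0 after 20 steps: need exactly 10 steps of +1 and 10 of -1.
Number of such sequences: C(20,10) = 184756
Each has probability (1/5)^10 · (4/5)^10 = 1048576/95367431640625
P = 184756 · 1048576/95367431640625 = 193730707456/95367431640625

Answer: 193730707456/95367431640625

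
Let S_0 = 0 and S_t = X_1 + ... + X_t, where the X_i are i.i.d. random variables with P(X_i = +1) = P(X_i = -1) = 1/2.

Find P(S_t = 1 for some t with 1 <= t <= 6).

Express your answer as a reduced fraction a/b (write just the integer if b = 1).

Answer: 11/16

Derivation:
Count via complement. Let g(t,s) = #length-t paths at position s with S_1..S_t all ≠ 1.
g(t,s) = g(t-1,s-1) + g(t-1,s+1) for s ≠ 1; g(t,1) = 0.
t=0: g(0,0)=1
t=1: g(1,-1)=1
t=2: g(2,-2)=1 g(2,0)=1
t=3: g(3,-3)=1 g(3,-1)=2
t=4: g(4,-4)=1 g(4,-2)=3 g(4,0)=2
t=5: g(5,-5)=1 g(5,-3)=4 g(5,-1)=5
t=6: g(6,-6)=1 g(6,-4)=5 g(6,-2)=9 g(6,0)=5
Paths never hitting 1: Σ_s g(6,s) = 20
Paths hitting 1: 2^6 - 20 = 44
P = 44/64 = 11/16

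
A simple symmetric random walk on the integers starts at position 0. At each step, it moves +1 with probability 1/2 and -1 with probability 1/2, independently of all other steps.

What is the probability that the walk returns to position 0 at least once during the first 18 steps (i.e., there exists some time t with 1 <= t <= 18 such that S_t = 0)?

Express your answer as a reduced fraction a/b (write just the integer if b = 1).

Answer: 53381/65536

Derivation:
Count via complement. Let g(t,s) = #length-t paths at position s with S_1..S_t all ≠ 0.
g(t,s) = g(t-1,s-1) + g(t-1,s+1) for s ≠ 0; g(t,0) = 0.
t=0: g(0,0)=1
t=1: g(1,-1)=1 g(1,1)=1
t=2: g(2,-2)=1 g(2,2)=1
t=3: g(3,-3)=1 g(3,-1)=1 g(3,1)=1 g(3,3)=1
t=4: g(4,-4)=1 g(4,-2)=2 g(4,2)=2 g(4,4)=1
t=5: g(5,-5)=1 g(5,-3)=3 g(5,-1)=2 g(5,1)=2 g(5,3)=3 g(5,5)=1
t=6: g(6,-6)=1 g(6,-4)=4 g(6,-2)=5 g(6,2)=5 g(6,4)=4 g(6,6)=1
t=7: g(7,-7)=1 g(7,-5)=5 g(7,-3)=9 g(7,-1)=5 g(7,1)=5 g(7,3)=9 g(7,5)=5 g(7,7)=1
t=8: g(8,-8)=1 g(8,-6)=6 g(8,-4)=14 g(8,-2)=14 g(8,2)=14 g(8,4)=14 g(8,6)=6 g(8,8)=1
t=9: g(9,-9)=1 g(9,-7)=7 g(9,-5)=20 g(9,-3)=28 g(9,-1)=14 g(9,1)=14 g(9,3)=28 g(9,5)=20 g(9,7)=7 g(9,9)=1
t=10: g(10,-10)=1 g(10,-8)=8 g(10,-6)=27 g(10,-4)=48 g(10,-2)=42 g(10,2)=42 g(10,4)=48 g(10,6)=27 g(10,8)=8 g(10,10)=1
t=11: g(11,-11)=1 g(11,-9)=9 g(11,-7)=35 g(11,-5)=75 g(11,-3)=90 g(11,-1)=42 g(11,1)=42 g(11,3)=90 g(11,5)=75 g(11,7)=35 g(11,9)=9 g(11,11)=1
t=12: g(12,-12)=1 g(12,-10)=10 g(12,-8)=44 g(12,-6)=110 g(12,-4)=165 g(12,-2)=132 g(12,2)=132 g(12,4)=165 g(12,6)=110 g(12,8)=44 g(12,10)=10 g(12,12)=1
t=13: g(13,-13)=1 g(13,-11)=11 g(13,-9)=54 g(13,-7)=154 g(13,-5)=275 g(13,-3)=297 g(13,-1)=132 g(13,1)=132 g(13,3)=297 g(13,5)=275 g(13,7)=154 g(13,9)=54 g(13,11)=11 g(13,13)=1
t=14: g(14,-14)=1 g(14,-12)=12 g(14,-10)=65 g(14,-8)=208 g(14,-6)=429 g(14,-4)=572 g(14,-2)=429 g(14,2)=429 g(14,4)=572 g(14,6)=429 g(14,8)=208 g(14,10)=65 g(14,12)=12 g(14,14)=1
t=15: g(15,-15)=1 g(15,-13)=13 g(15,-11)=77 g(15,-9)=273 g(15,-7)=637 g(15,-5)=1001 g(15,-3)=1001 g(15,-1)=429 g(15,1)=429 g(15,3)=1001 g(15,5)=1001 g(15,7)=637 g(15,9)=273 g(15,11)=77 g(15,13)=13 g(15,15)=1
t=16: g(16,-16)=1 g(16,-14)=14 g(16,-12)=90 g(16,-10)=350 g(16,-8)=910 g(16,-6)=1638 g(16,-4)=2002 g(16,-2)=1430 g(16,2)=1430 g(16,4)=2002 g(16,6)=1638 g(16,8)=910 g(16,10)=350 g(16,12)=90 g(16,14)=14 g(16,16)=1
t=17: g(17,-17)=1 g(17,-15)=15 g(17,-13)=104 g(17,-11)=440 g(17,-9)=1260 g(17,-7)=2548 g(17,-5)=3640 g(17,-3)=3432 g(17,-1)=1430 g(17,1)=1430 g(17,3)=3432 g(17,5)=3640 g(17,7)=2548 g(17,9)=1260 g(17,11)=440 g(17,13)=104 g(17,15)=15 g(17,17)=1
t=18: g(18,-18)=1 g(18,-16)=16 g(18,-14)=119 g(18,-12)=544 g(18,-10)=1700 g(18,-8)=3808 g(18,-6)=6188 g(18,-4)=7072 g(18,-2)=4862 g(18,2)=4862 g(18,4)=7072 g(18,6)=6188 g(18,8)=3808 g(18,10)=1700 g(18,12)=544 g(18,14)=119 g(18,16)=16 g(18,18)=1
Paths never hitting 0: Σ_s g(18,s) = 48620
Paths hitting 0: 2^18 - 48620 = 213524
P = 213524/262144 = 53381/65536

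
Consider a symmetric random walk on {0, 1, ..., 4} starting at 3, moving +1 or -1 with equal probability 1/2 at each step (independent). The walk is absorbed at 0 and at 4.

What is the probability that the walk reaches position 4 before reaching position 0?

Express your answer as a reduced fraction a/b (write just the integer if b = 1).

Symmetric walk (p = 1/2): the harmonic-function argument gives P(hit 4 before 0 | start at 3) = a/N.
P = 3/4 = 3/4

Answer: 3/4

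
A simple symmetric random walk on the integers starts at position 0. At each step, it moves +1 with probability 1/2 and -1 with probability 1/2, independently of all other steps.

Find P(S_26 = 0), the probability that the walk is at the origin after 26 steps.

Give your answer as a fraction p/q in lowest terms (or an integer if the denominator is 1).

Answer: 1300075/8388608

Derivation:
To return to 0 after 26 steps: need exactly 13 steps of +1 and 13 of -1.
Favorable paths: C(26,13) = 10400600
Total paths: 2^26 = 67108864
P = 10400600/67108864 = 1300075/8388608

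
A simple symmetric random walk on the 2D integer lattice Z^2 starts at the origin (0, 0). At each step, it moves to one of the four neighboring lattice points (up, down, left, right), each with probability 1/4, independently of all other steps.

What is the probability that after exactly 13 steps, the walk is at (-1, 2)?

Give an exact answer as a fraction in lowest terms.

Answer: 552123/16777216

Derivation:
Let h be the number of horizontal steps (so 13-h are vertical). To end at (-1,2) need (h-1)/2 right-steps and ((13-h)+2)/2 up-steps.
Sum over h with 1 ≤ h ≤ 11, h ≡ 1 (mod 2), 13-h ≡ 0 (mod 2):
h=1: C(13,1)·C(1,0)·C(12,7) = 13·1·792 = 10296
h=3: C(13,3)·C(3,1)·C(10,6) = 286·3·210 = 180180
h=5: C(13,5)·C(5,2)·C(8,5) = 1287·10·56 = 720720
h=7: C(13,7)·C(7,3)·C(6,4) = 1716·35·15 = 900900
h=9: C(13,9)·C(9,4)·C(4,3) = 715·126·4 = 360360
h=11: C(13,11)·C(11,5)·C(2,2) = 78·462·1 = 36036
Total favorable: 2208492
Total paths: 4^13 = 67108864
P = 2208492/67108864 = 552123/16777216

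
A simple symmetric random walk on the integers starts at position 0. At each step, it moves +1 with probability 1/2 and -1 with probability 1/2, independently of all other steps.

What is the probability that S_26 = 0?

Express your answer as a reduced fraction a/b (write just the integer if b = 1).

Answer: 1300075/8388608

Derivation:
To return to 0 after 26 steps: need exactly 13 steps of +1 and 13 of -1.
Favorable paths: C(26,13) = 10400600
Total paths: 2^26 = 67108864
P = 10400600/67108864 = 1300075/8388608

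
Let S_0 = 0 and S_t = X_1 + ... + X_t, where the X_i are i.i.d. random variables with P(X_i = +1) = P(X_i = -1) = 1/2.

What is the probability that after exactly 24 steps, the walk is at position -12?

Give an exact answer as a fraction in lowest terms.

To reach position -12 after 24 steps: need 6 steps of +1 and 18 of -1.
Favorable paths: C(24,6) = 134596
Total paths: 2^24 = 16777216
P = 134596/16777216 = 33649/4194304

Answer: 33649/4194304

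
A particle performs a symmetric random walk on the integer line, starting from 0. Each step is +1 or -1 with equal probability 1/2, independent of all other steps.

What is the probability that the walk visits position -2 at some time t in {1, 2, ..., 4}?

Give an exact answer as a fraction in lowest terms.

Count via complement. Let g(t,s) = #length-t paths at position s with S_1..S_t all ≠ -2.
g(t,s) = g(t-1,s-1) + g(t-1,s+1) for s ≠ -2; g(t,-2) = 0.
t=0: g(0,0)=1
t=1: g(1,-1)=1 g(1,1)=1
t=2: g(2,0)=2 g(2,2)=1
t=3: g(3,-1)=2 g(3,1)=3 g(3,3)=1
t=4: g(4,0)=5 g(4,2)=4 g(4,4)=1
Paths never hitting -2: Σ_s g(4,s) = 10
Paths hitting -2: 2^4 - 10 = 6
P = 6/16 = 3/8

Answer: 3/8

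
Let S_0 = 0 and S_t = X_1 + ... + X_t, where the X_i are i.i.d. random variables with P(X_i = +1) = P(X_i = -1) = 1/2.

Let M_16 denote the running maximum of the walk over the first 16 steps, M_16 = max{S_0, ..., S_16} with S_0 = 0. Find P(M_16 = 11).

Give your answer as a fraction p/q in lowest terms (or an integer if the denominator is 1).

Answer: 15/8192

Derivation:
Let M_16 = max(S_0,...,S_16). Use the reflection principle: for j ≥ 1, #{paths with M_16 ≥ j} = #{S_16 ≥ j} + #{S_16 ≥ j+1}.
By reflection, #{M_16 ≥ 11} = #{S_16 ≥ 11} + #{S_16 ≥ 12} = 137 + 137 = 274.
#{M_16 ≥ 12} = #{S_16 ≥ 12} + #{S_16 ≥ 13} = 137 + 17 = 154.
#{M_16 = 11} = 274 - 154 = 120.
P(M_16 = 11) = 120/65536 = 15/8192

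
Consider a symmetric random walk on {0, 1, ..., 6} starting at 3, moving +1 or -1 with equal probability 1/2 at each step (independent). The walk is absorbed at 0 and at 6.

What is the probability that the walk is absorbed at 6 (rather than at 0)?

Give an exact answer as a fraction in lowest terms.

Answer: 1/2

Derivation:
Symmetric walk (p = 1/2): the harmonic-function argument gives P(hit 6 before 0 | start at 3) = a/N.
P = 3/6 = 1/2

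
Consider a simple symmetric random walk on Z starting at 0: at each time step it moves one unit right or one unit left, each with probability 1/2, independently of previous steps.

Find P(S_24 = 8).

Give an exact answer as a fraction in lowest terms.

Answer: 735471/16777216

Derivation:
To reach position 8 after 24 steps: need 16 steps of +1 and 8 of -1.
Favorable paths: C(24,16) = 735471
Total paths: 2^24 = 16777216
P = 735471/16777216 = 735471/16777216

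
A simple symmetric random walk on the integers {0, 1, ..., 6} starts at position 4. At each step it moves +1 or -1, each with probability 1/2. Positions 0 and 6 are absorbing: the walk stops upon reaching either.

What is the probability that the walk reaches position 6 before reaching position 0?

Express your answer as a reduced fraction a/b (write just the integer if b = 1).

Symmetric walk (p = 1/2): the harmonic-function argument gives P(hit 6 before 0 | start at 4) = a/N.
P = 4/6 = 2/3

Answer: 2/3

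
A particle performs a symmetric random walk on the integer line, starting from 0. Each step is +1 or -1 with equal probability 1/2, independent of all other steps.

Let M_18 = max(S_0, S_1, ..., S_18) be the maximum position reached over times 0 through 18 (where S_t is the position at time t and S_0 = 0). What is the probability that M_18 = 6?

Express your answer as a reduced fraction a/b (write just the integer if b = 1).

Let M_18 = max(S_0,...,S_18). Use the reflection principle: for j ≥ 1, #{paths with M_18 ≥ j} = #{S_18 ≥ j} + #{S_18 ≥ j+1}.
By reflection, #{M_18 ≥ 6} = #{S_18 ≥ 6} + #{S_18 ≥ 7} = 31180 + 12616 = 43796.
#{M_18 ≥ 7} = #{S_18 ≥ 7} + #{S_18 ≥ 8} = 12616 + 12616 = 25232.
#{M_18 = 6} = 43796 - 25232 = 18564.
P(M_18 = 6) = 18564/262144 = 4641/65536

Answer: 4641/65536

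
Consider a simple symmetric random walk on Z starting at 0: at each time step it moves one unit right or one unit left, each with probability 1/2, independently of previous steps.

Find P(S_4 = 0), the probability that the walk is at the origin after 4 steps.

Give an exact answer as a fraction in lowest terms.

To return to 0 after 4 steps: need exactly 2 steps of +1 and 2 of -1.
Favorable paths: C(4,2) = 6
Total paths: 2^4 = 16
P = 6/16 = 3/8

Answer: 3/8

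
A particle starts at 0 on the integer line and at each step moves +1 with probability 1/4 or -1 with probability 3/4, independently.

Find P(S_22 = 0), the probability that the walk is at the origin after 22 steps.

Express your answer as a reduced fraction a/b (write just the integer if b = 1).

To be at 0 after 22 steps: need exactly 11 steps of +1 and 11 of -1.
Number of such sequences: C(22,11) = 705432
Each has probability (1/4)^11 · (3/4)^11 = 177147/17592186044416
P = 705432 · 177147/17592186044416 = 15620645313/2199023255552

Answer: 15620645313/2199023255552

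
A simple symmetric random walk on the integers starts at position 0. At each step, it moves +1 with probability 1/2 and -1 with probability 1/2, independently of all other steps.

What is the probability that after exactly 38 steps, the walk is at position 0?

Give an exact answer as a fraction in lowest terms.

To return to 0 after 38 steps: need exactly 19 steps of +1 and 19 of -1.
Favorable paths: C(38,19) = 35345263800
Total paths: 2^38 = 274877906944
P = 35345263800/274877906944 = 4418157975/34359738368

Answer: 4418157975/34359738368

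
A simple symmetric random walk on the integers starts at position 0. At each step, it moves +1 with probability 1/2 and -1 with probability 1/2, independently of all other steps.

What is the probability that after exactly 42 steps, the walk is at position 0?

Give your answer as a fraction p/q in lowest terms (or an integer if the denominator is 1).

To return to 0 after 42 steps: need exactly 21 steps of +1 and 21 of -1.
Favorable paths: C(42,21) = 538257874440
Total paths: 2^42 = 4398046511104
P = 538257874440/4398046511104 = 67282234305/549755813888

Answer: 67282234305/549755813888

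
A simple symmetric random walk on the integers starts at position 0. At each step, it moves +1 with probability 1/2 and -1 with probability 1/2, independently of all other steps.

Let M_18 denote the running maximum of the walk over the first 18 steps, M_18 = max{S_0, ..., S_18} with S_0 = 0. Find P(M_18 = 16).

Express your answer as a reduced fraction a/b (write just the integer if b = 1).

Answer: 9/131072

Derivation:
Let M_18 = max(S_0,...,S_18). Use the reflection principle: for j ≥ 1, #{paths with M_18 ≥ j} = #{S_18 ≥ j} + #{S_18 ≥ j+1}.
By reflection, #{M_18 ≥ 16} = #{S_18 ≥ 16} + #{S_18 ≥ 17} = 19 + 1 = 20.
#{M_18 ≥ 17} = #{S_18 ≥ 17} + #{S_18 ≥ 18} = 1 + 1 = 2.
#{M_18 = 16} = 20 - 2 = 18.
P(M_18 = 16) = 18/262144 = 9/131072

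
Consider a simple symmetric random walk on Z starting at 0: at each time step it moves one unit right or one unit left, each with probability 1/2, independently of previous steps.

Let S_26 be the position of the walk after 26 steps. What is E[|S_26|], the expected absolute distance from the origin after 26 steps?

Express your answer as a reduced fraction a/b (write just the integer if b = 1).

Answer: 16900975/4194304

Derivation:
S_26 takes values m ≡ 0 (mod 2) with |m| ≤ 26; P(S_26=m) = C(26,(26+m)/2)/2^26.
Total paths: 2^26 = 67108864
Distribution: P(S=-26)=1/67108864, P(S=-24)=26/67108864, P(S=-22)=325/67108864, P(S=-20)=2600/67108864, P(S=-18)=14950/67108864, P(S=-16)=65780/67108864, P(S=-14)=230230/67108864, P(S=-12)=657800/67108864, P(S=-10)=1562275/67108864, P(S=-8)=3124550/67108864, P(S=-6)=5311735/67108864, P(S=-4)=7726160/67108864, P(S=-2)=9657700/67108864, P(S=0)=10400600/67108864, P(S=2)=9657700/67108864, P(S=4)=7726160/67108864, P(S=6)=5311735/67108864, P(S=8)=3124550/67108864, P(S=10)=1562275/67108864, P(S=12)=657800/67108864, P(S=14)=230230/67108864, P(S=16)=65780/67108864, P(S=18)=14950/67108864, P(S=20)=2600/67108864, P(S=22)=325/67108864, P(S=24)=26/67108864, P(S=26)=1/67108864
E[|S_26|] = Σ_m |m|·P(S_26=m) = 270415600/67108864 = 16900975/4194304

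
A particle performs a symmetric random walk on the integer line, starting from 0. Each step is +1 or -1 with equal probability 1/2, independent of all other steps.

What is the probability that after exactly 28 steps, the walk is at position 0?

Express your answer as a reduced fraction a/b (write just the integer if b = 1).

To return to 0 after 28 steps: need exactly 14 steps of +1 and 14 of -1.
Favorable paths: C(28,14) = 40116600
Total paths: 2^28 = 268435456
P = 40116600/268435456 = 5014575/33554432

Answer: 5014575/33554432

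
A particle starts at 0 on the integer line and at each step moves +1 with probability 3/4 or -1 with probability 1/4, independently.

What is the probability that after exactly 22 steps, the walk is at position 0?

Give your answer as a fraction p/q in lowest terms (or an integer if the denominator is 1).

To be at 0 after 22 steps: need exactly 11 steps of +1 and 11 of -1.
Number of such sequences: C(22,11) = 705432
Each has probability (3/4)^11 · (1/4)^11 = 177147/17592186044416
P = 705432 · 177147/17592186044416 = 15620645313/2199023255552

Answer: 15620645313/2199023255552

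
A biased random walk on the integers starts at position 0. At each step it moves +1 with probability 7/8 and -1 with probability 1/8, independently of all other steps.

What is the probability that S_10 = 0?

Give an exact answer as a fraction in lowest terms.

To be at 0 after 10 steps: need exactly 5 steps of +1 and 5 of -1.
Number of such sequences: C(10,5) = 252
Each has probability (7/8)^5 · (1/8)^5 = 16807/1073741824
P = 252 · 16807/1073741824 = 1058841/268435456

Answer: 1058841/268435456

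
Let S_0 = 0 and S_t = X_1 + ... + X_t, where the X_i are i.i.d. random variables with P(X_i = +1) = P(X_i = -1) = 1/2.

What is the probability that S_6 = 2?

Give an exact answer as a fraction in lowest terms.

To reach position 2 after 6 steps: need 4 steps of +1 and 2 of -1.
Favorable paths: C(6,4) = 15
Total paths: 2^6 = 64
P = 15/64 = 15/64

Answer: 15/64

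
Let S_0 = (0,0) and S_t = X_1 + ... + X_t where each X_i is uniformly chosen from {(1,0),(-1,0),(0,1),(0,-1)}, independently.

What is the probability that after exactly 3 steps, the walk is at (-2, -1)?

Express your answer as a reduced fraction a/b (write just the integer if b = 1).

Let h be the number of horizontal steps (so 3-h are vertical). To end at (-2,-1) need (h-2)/2 right-steps and ((3-h)-1)/2 up-steps.
Sum over h with 2 ≤ h ≤ 2, h ≡ 0 (mod 2), 3-h ≡ 1 (mod 2):
h=2: C(3,2)·C(2,0)·C(1,0) = 3·1·1 = 3
Total favorable: 3
Total paths: 4^3 = 64
P = 3/64 = 3/64

Answer: 3/64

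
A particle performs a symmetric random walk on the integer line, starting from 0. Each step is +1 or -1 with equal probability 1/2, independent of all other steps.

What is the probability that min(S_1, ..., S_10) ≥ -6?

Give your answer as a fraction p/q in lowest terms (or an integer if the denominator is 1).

Answer: 501/512

Derivation:
Let f(t,s) = #length-t paths at position s with S_1..S_t all ≥ -6.
f(t,s) = f(t-1,s-1) + f(t-1,s+1) for s ≥ -6; f(t,s) = 0 for s < -6.
t=0: f(0,0)=1
t=1: f(1,-1)=1 f(1,1)=1
t=2: f(2,-2)=1 f(2,0)=2 f(2,2)=1
t=3: f(3,-3)=1 f(3,-1)=3 f(3,1)=3 f(3,3)=1
t=4: f(4,-4)=1 f(4,-2)=4 f(4,0)=6 f(4,2)=4 f(4,4)=1
t=5: f(5,-5)=1 f(5,-3)=5 f(5,-1)=10 f(5,1)=10 f(5,3)=5 f(5,5)=1
t=6: f(6,-6)=1 f(6,-4)=6 f(6,-2)=15 f(6,0)=20 f(6,2)=15 f(6,4)=6 f(6,6)=1
t=7: f(7,-5)=7 f(7,-3)=21 f(7,-1)=35 f(7,1)=35 f(7,3)=21 f(7,5)=7 f(7,7)=1
t=8: f(8,-6)=7 f(8,-4)=28 f(8,-2)=56 f(8,0)=70 f(8,2)=56 f(8,4)=28 f(8,6)=8 f(8,8)=1
t=9: f(9,-5)=35 f(9,-3)=84 f(9,-1)=126 f(9,1)=126 f(9,3)=84 f(9,5)=36 f(9,7)=9 f(9,9)=1
t=10: f(10,-6)=35 f(10,-4)=119 f(10,-2)=210 f(10,0)=252 f(10,2)=210 f(10,4)=120 f(10,6)=45 f(10,8)=10 f(10,10)=1
Σ_s f(10,s) = 1002
P = 1002/1024 = 501/512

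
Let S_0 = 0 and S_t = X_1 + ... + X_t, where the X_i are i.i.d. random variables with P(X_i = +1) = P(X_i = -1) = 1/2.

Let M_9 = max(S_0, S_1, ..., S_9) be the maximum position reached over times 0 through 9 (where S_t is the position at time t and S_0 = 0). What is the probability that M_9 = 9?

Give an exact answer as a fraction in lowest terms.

Let M_9 = max(S_0,...,S_9). Use the reflection principle: for j ≥ 1, #{paths with M_9 ≥ j} = #{S_9 ≥ j} + #{S_9 ≥ j+1}.
By reflection, #{M_9 ≥ 9} = #{S_9 ≥ 9} + #{S_9 ≥ 10} = 1 + 0 = 1.
#{M_9 ≥ 10} = #{S_9 ≥ 10} + #{S_9 ≥ 11} = 0 + 0 = 0.
#{M_9 = 9} = 1 - 0 = 1.
P(M_9 = 9) = 1/512 = 1/512

Answer: 1/512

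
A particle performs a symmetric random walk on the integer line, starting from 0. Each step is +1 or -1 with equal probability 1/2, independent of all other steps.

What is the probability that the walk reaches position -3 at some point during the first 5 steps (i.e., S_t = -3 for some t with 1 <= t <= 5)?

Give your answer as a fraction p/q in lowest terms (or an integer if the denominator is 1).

Count via complement. Let g(t,s) = #length-t paths at position s with S_1..S_t all ≠ -3.
g(t,s) = g(t-1,s-1) + g(t-1,s+1) for s ≠ -3; g(t,-3) = 0.
t=0: g(0,0)=1
t=1: g(1,-1)=1 g(1,1)=1
t=2: g(2,-2)=1 g(2,0)=2 g(2,2)=1
t=3: g(3,-1)=3 g(3,1)=3 g(3,3)=1
t=4: g(4,-2)=3 g(4,0)=6 g(4,2)=4 g(4,4)=1
t=5: g(5,-1)=9 g(5,1)=10 g(5,3)=5 g(5,5)=1
Paths never hitting -3: Σ_s g(5,s) = 25
Paths hitting -3: 2^5 - 25 = 7
P = 7/32 = 7/32

Answer: 7/32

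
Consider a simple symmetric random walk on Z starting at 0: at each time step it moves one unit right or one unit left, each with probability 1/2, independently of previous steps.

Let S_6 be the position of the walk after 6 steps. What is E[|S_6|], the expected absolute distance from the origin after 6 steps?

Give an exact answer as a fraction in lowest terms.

S_6 takes values m ≡ 0 (mod 2) with |m| ≤ 6; P(S_6=m) = C(6,(6+m)/2)/2^6.
Total paths: 2^6 = 64
Distribution: P(S=-6)=1/64, P(S=-4)=6/64, P(S=-2)=15/64, P(S=0)=20/64, P(S=2)=15/64, P(S=4)=6/64, P(S=6)=1/64
E[|S_6|] = Σ_m |m|·P(S_6=m) = 120/64 = 15/8

Answer: 15/8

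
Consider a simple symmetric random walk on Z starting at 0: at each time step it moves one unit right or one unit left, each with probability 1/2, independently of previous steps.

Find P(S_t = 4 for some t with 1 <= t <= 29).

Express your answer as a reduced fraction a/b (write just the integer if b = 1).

Count via complement. Let g(t,s) = #length-t paths at position s with S_1..S_t all ≠ 4.
g(t,s) = g(t-1,s-1) + g(t-1,s+1) for s ≠ 4; g(t,4) = 0.
t=0: g(0,0)=1
t=1: g(1,-1)=1 g(1,1)=1
t=2: g(2,-2)=1 g(2,0)=2 g(2,2)=1
t=3: g(3,-3)=1 g(3,-1)=3 g(3,1)=3 g(3,3)=1
t=4: g(4,-4)=1 g(4,-2)=4 g(4,0)=6 g(4,2)=4
t=5: g(5,-5)=1 g(5,-3)=5 g(5,-1)=10 g(5,1)=10 g(5,3)=4
t=6: g(6,-6)=1 g(6,-4)=6 g(6,-2)=15 g(6,0)=20 g(6,2)=14
t=7: g(7,-7)=1 g(7,-5)=7 g(7,-3)=21 g(7,-1)=35 g(7,1)=34 g(7,3)=14
t=8: g(8,-8)=1 g(8,-6)=8 g(8,-4)=28 g(8,-2)=56 g(8,0)=69 g(8,2)=48
t=9: g(9,-9)=1 g(9,-7)=9 g(9,-5)=36 g(9,-3)=84 g(9,-1)=125 g(9,1)=117 g(9,3)=48
t=10: g(10,-10)=1 g(10,-8)=10 g(10,-6)=45 g(10,-4)=120 g(10,-2)=209 g(10,0)=242 g(10,2)=165
t=11: g(11,-11)=1 g(11,-9)=11 g(11,-7)=55 g(11,-5)=165 g(11,-3)=329 g(11,-1)=451 g(11,1)=407 g(11,3)=165
t=12: g(12,-12)=1 g(12,-10)=12 g(12,-8)=66 g(12,-6)=220 g(12,-4)=494 g(12,-2)=780 g(12,0)=858 g(12,2)=572
t=13: g(13,-13)=1 g(13,-11)=13 g(13,-9)=78 g(13,-7)=286 g(13,-5)=714 g(13,-3)=1274 g(13,-1)=1638 g(13,1)=1430 g(13,3)=572
t=14: g(14,-14)=1 g(14,-12)=14 g(14,-10)=91 g(14,-8)=364 g(14,-6)=1000 g(14,-4)=1988 g(14,-2)=2912 g(14,0)=3068 g(14,2)=2002
t=15: g(15,-15)=1 g(15,-13)=15 g(15,-11)=105 g(15,-9)=455 g(15,-7)=1364 g(15,-5)=2988 g(15,-3)=4900 g(15,-1)=5980 g(15,1)=5070 g(15,3)=2002
t=16: g(16,-16)=1 g(16,-14)=16 g(16,-12)=120 g(16,-10)=560 g(16,-8)=1819 g(16,-6)=4352 g(16,-4)=7888 g(16,-2)=10880 g(16,0)=11050 g(16,2)=7072
t=17: g(17,-17)=1 g(17,-15)=17 g(17,-13)=136 g(17,-11)=680 g(17,-9)=2379 g(17,-7)=6171 g(17,-5)=12240 g(17,-3)=18768 g(17,-1)=21930 g(17,1)=18122 g(17,3)=7072
t=18: g(18,-18)=1 g(18,-16)=18 g(18,-14)=153 g(18,-12)=816 g(18,-10)=3059 g(18,-8)=8550 g(18,-6)=18411 g(18,-4)=31008 g(18,-2)=40698 g(18,0)=40052 g(18,2)=25194
t=19: g(19,-19)=1 g(19,-17)=19 g(19,-15)=171 g(19,-13)=969 g(19,-11)=3875 g(19,-9)=11609 g(19,-7)=26961 g(19,-5)=49419 g(19,-3)=71706 g(19,-1)=80750 g(19,1)=65246 g(19,3)=25194
t=20: g(20,-20)=1 g(20,-18)=20 g(20,-16)=190 g(20,-14)=1140 g(20,-12)=4844 g(20,-10)=15484 g(20,-8)=38570 g(20,-6)=76380 g(20,-4)=121125 g(20,-2)=152456 g(20,0)=145996 g(20,2)=90440
t=21: g(21,-21)=1 g(21,-19)=21 g(21,-17)=210 g(21,-15)=1330 g(21,-13)=5984 g(21,-11)=20328 g(21,-9)=54054 g(21,-7)=114950 g(21,-5)=197505 g(21,-3)=273581 g(21,-1)=298452 g(21,1)=236436 g(21,3)=90440
t=22: g(22,-22)=1 g(22,-20)=22 g(22,-18)=231 g(22,-16)=1540 g(22,-14)=7314 g(22,-12)=26312 g(22,-10)=74382 g(22,-8)=169004 g(22,-6)=312455 g(22,-4)=471086 g(22,-2)=572033 g(22,0)=534888 g(22,2)=326876
t=23: g(23,-23)=1 g(23,-21)=23 g(23,-19)=253 g(23,-17)=1771 g(23,-15)=8854 g(23,-13)=33626 g(23,-11)=100694 g(23,-9)=243386 g(23,-7)=481459 g(23,-5)=783541 g(23,-3)=1043119 g(23,-1)=1106921 g(23,1)=861764 g(23,3)=326876
t=24: g(24,-24)=1 g(24,-22)=24 g(24,-20)=276 g(24,-18)=2024 g(24,-16)=10625 g(24,-14)=42480 g(24,-12)=134320 g(24,-10)=344080 g(24,-8)=724845 g(24,-6)=1265000 g(24,-4)=1826660 g(24,-2)=2150040 g(24,0)=1968685 g(24,2)=1188640
t=25: g(25,-25)=1 g(25,-23)=25 g(25,-21)=300 g(25,-19)=2300 g(25,-17)=12649 g(25,-15)=53105 g(25,-13)=176800 g(25,-11)=478400 g(25,-9)=1068925 g(25,-7)=1989845 g(25,-5)=3091660 g(25,-3)=3976700 g(25,-1)=4118725 g(25,1)=3157325 g(25,3)=1188640
t=26: g(26,-26)=1 g(26,-24)=26 g(26,-22)=325 g(26,-20)=2600 g(26,-18)=14949 g(26,-16)=65754 g(26,-14)=229905 g(26,-12)=655200 g(26,-10)=1547325 g(26,-8)=3058770 g(26,-6)=5081505 g(26,-4)=7068360 g(26,-2)=8095425 g(26,0)=7276050 g(26,2)=4345965
t=27: g(27,-27)=1 g(27,-25)=27 g(27,-23)=351 g(27,-21)=2925 g(27,-19)=17549 g(27,-17)=80703 g(27,-15)=295659 g(27,-13)=885105 g(27,-11)=2202525 g(27,-9)=4606095 g(27,-7)=8140275 g(27,-5)=12149865 g(27,-3)=15163785 g(27,-1)=15371475 g(27,1)=11622015 g(27,3)=4345965
t=28: g(28,-28)=1 g(28,-26)=28 g(28,-24)=378 g(28,-22)=3276 g(28,-20)=20474 g(28,-18)=98252 g(28,-16)=376362 g(28,-14)=1180764 g(28,-12)=3087630 g(28,-10)=6808620 g(28,-8)=12746370 g(28,-6)=20290140 g(28,-4)=27313650 g(28,-2)=30535260 g(28,0)=26993490 g(28,2)=15967980
t=29: g(29,-29)=1 g(29,-27)=29 g(29,-25)=406 g(29,-23)=3654 g(29,-21)=23750 g(29,-19)=118726 g(29,-17)=474614 g(29,-15)=1557126 g(29,-13)=4268394 g(29,-11)=9896250 g(29,-9)=19554990 g(29,-7)=33036510 g(29,-5)=47603790 g(29,-3)=57848910 g(29,-1)=57528750 g(29,1)=42961470 g(29,3)=15967980
Paths never hitting 4: Σ_s g(29,s) = 290845350
Paths hitting 4: 2^29 - 290845350 = 246025562
P = 246025562/536870912 = 123012781/268435456

Answer: 123012781/268435456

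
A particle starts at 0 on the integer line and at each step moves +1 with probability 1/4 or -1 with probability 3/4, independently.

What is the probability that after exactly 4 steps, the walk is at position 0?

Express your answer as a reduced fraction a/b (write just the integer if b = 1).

To be at 0 after 4 steps: need exactly 2 steps of +1 and 2 of -1.
Number of such sequences: C(4,2) = 6
Each has probability (1/4)^2 · (3/4)^2 = 9/256
P = 6 · 9/256 = 27/128

Answer: 27/128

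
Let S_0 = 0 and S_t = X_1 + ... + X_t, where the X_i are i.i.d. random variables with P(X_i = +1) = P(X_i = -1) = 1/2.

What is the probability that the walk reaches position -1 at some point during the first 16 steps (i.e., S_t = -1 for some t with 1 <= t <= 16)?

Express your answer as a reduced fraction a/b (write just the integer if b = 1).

Count via complement. Let g(t,s) = #length-t paths at position s with S_1..S_t all ≠ -1.
g(t,s) = g(t-1,s-1) + g(t-1,s+1) for s ≠ -1; g(t,-1) = 0.
t=0: g(0,0)=1
t=1: g(1,1)=1
t=2: g(2,0)=1 g(2,2)=1
t=3: g(3,1)=2 g(3,3)=1
t=4: g(4,0)=2 g(4,2)=3 g(4,4)=1
t=5: g(5,1)=5 g(5,3)=4 g(5,5)=1
t=6: g(6,0)=5 g(6,2)=9 g(6,4)=5 g(6,6)=1
t=7: g(7,1)=14 g(7,3)=14 g(7,5)=6 g(7,7)=1
t=8: g(8,0)=14 g(8,2)=28 g(8,4)=20 g(8,6)=7 g(8,8)=1
t=9: g(9,1)=42 g(9,3)=48 g(9,5)=27 g(9,7)=8 g(9,9)=1
t=10: g(10,0)=42 g(10,2)=90 g(10,4)=75 g(10,6)=35 g(10,8)=9 g(10,10)=1
t=11: g(11,1)=132 g(11,3)=165 g(11,5)=110 g(11,7)=44 g(11,9)=10 g(11,11)=1
t=12: g(12,0)=132 g(12,2)=297 g(12,4)=275 g(12,6)=154 g(12,8)=54 g(12,10)=11 g(12,12)=1
t=13: g(13,1)=429 g(13,3)=572 g(13,5)=429 g(13,7)=208 g(13,9)=65 g(13,11)=12 g(13,13)=1
t=14: g(14,0)=429 g(14,2)=1001 g(14,4)=1001 g(14,6)=637 g(14,8)=273 g(14,10)=77 g(14,12)=13 g(14,14)=1
t=15: g(15,1)=1430 g(15,3)=2002 g(15,5)=1638 g(15,7)=910 g(15,9)=350 g(15,11)=90 g(15,13)=14 g(15,15)=1
t=16: g(16,0)=1430 g(16,2)=3432 g(16,4)=3640 g(16,6)=2548 g(16,8)=1260 g(16,10)=440 g(16,12)=104 g(16,14)=15 g(16,16)=1
Paths never hitting -1: Σ_s g(16,s) = 12870
Paths hitting -1: 2^16 - 12870 = 52666
P = 52666/65536 = 26333/32768

Answer: 26333/32768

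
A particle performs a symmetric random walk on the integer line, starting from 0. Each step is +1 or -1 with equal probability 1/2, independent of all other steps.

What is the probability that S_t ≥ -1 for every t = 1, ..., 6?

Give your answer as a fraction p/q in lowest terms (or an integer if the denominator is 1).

Answer: 35/64

Derivation:
Let f(t,s) = #length-t paths at position s with S_1..S_t all ≥ -1.
f(t,s) = f(t-1,s-1) + f(t-1,s+1) for s ≥ -1; f(t,s) = 0 for s < -1.
t=0: f(0,0)=1
t=1: f(1,-1)=1 f(1,1)=1
t=2: f(2,0)=2 f(2,2)=1
t=3: f(3,-1)=2 f(3,1)=3 f(3,3)=1
t=4: f(4,0)=5 f(4,2)=4 f(4,4)=1
t=5: f(5,-1)=5 f(5,1)=9 f(5,3)=5 f(5,5)=1
t=6: f(6,0)=14 f(6,2)=14 f(6,4)=6 f(6,6)=1
Σ_s f(6,s) = 35
P = 35/64 = 35/64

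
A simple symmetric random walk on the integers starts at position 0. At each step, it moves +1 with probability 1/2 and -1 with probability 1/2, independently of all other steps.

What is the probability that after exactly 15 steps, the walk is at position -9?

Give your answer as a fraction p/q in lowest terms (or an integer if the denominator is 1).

To reach position -9 after 15 steps: need 3 steps of +1 and 12 of -1.
Favorable paths: C(15,3) = 455
Total paths: 2^15 = 32768
P = 455/32768 = 455/32768

Answer: 455/32768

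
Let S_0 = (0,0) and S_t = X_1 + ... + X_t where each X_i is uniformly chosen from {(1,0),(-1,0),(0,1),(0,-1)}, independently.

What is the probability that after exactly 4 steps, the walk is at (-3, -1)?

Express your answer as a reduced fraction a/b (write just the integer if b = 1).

Let h be the number of horizontal steps (so 4-h are vertical). To end at (-3,-1) need (h-3)/2 right-steps and ((4-h)-1)/2 up-steps.
Sum over h with 3 ≤ h ≤ 3, h ≡ 1 (mod 2), 4-h ≡ 1 (mod 2):
h=3: C(4,3)·C(3,0)·C(1,0) = 4·1·1 = 4
Total favorable: 4
Total paths: 4^4 = 256
P = 4/256 = 1/64

Answer: 1/64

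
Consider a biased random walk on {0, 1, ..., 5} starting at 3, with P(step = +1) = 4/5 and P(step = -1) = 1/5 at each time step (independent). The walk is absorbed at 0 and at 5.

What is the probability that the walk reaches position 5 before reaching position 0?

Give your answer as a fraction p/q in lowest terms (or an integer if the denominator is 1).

Answer: 336/341

Derivation:
Biased walk: p = 4/5, q = 1/5, r = q/p = 1/4
Gambler's ruin: P(hit 5 before 0 | start at 3) = (1 - r^a)/(1 - r^N)
r^3 = 1/64; r^5 = 1/1024
P = (1 - 1/64) / (1 - 1/1024) = 63/64 / 1023/1024 = 336/341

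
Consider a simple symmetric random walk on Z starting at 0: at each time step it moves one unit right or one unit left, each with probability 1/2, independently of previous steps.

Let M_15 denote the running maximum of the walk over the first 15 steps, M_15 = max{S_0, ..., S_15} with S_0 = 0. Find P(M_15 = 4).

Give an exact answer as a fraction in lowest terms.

Answer: 3003/32768

Derivation:
Let M_15 = max(S_0,...,S_15). Use the reflection principle: for j ≥ 1, #{paths with M_15 ≥ j} = #{S_15 ≥ j} + #{S_15 ≥ j+1}.
By reflection, #{M_15 ≥ 4} = #{S_15 ≥ 4} + #{S_15 ≥ 5} = 4944 + 4944 = 9888.
#{M_15 ≥ 5} = #{S_15 ≥ 5} + #{S_15 ≥ 6} = 4944 + 1941 = 6885.
#{M_15 = 4} = 9888 - 6885 = 3003.
P(M_15 = 4) = 3003/32768 = 3003/32768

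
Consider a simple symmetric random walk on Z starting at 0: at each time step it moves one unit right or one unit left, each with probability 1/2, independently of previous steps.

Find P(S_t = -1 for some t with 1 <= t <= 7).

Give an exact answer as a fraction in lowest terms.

Count via complement. Let g(t,s) = #length-t paths at position s with S_1..S_t all ≠ -1.
g(t,s) = g(t-1,s-1) + g(t-1,s+1) for s ≠ -1; g(t,-1) = 0.
t=0: g(0,0)=1
t=1: g(1,1)=1
t=2: g(2,0)=1 g(2,2)=1
t=3: g(3,1)=2 g(3,3)=1
t=4: g(4,0)=2 g(4,2)=3 g(4,4)=1
t=5: g(5,1)=5 g(5,3)=4 g(5,5)=1
t=6: g(6,0)=5 g(6,2)=9 g(6,4)=5 g(6,6)=1
t=7: g(7,1)=14 g(7,3)=14 g(7,5)=6 g(7,7)=1
Paths never hitting -1: Σ_s g(7,s) = 35
Paths hitting -1: 2^7 - 35 = 93
P = 93/128 = 93/128

Answer: 93/128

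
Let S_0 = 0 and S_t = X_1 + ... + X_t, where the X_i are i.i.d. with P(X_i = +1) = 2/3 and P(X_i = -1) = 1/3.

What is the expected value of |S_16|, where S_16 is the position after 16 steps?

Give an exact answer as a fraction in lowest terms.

S_16 takes values m ≡ 0 (mod 2) with |m| ≤ 16; P(S_16=m) = C(16,(16+m)/2) · (2/3)^((16+m)/2) · (1/3)^((16-m)/2).
Distribution: P(S=-16)=1/43046721, P(S=-14)=32/43046721, P(S=-12)=160/14348907, P(S=-10)=4480/43046721, P(S=-8)=29120/43046721, P(S=-6)=46592/14348907, P(S=-4)=512512/43046721, P(S=-2)=1464320/43046721, P(S=0)=366080/4782969, P(S=2)=5857280/43046721, P(S=4)=8200192/43046721, P(S=6)=2981888/14348907, P(S=8)=7454720/43046721, P(S=10)=4587520/43046721, P(S=12)=655360/14348907, P(S=14)=524288/43046721, P(S=16)=65536/43046721
E[|S_16|] = Σ_m |m|·P(S_16=m) = 80595056/14348907

Answer: 80595056/14348907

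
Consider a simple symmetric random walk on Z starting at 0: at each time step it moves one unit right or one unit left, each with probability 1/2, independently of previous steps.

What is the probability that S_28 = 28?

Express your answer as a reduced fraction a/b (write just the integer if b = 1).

To reach position 28 after 28 steps: need 28 steps of +1 and 0 of -1.
Favorable paths: C(28,28) = 1
Total paths: 2^28 = 268435456
P = 1/268435456 = 1/268435456

Answer: 1/268435456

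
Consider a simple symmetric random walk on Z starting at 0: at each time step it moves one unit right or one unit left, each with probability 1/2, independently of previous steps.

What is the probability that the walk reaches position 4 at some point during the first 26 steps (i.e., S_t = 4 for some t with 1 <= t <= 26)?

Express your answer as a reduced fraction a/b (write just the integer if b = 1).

Count via complement. Let g(t,s) = #length-t paths at position s with S_1..S_t all ≠ 4.
g(t,s) = g(t-1,s-1) + g(t-1,s+1) for s ≠ 4; g(t,4) = 0.
t=0: g(0,0)=1
t=1: g(1,-1)=1 g(1,1)=1
t=2: g(2,-2)=1 g(2,0)=2 g(2,2)=1
t=3: g(3,-3)=1 g(3,-1)=3 g(3,1)=3 g(3,3)=1
t=4: g(4,-4)=1 g(4,-2)=4 g(4,0)=6 g(4,2)=4
t=5: g(5,-5)=1 g(5,-3)=5 g(5,-1)=10 g(5,1)=10 g(5,3)=4
t=6: g(6,-6)=1 g(6,-4)=6 g(6,-2)=15 g(6,0)=20 g(6,2)=14
t=7: g(7,-7)=1 g(7,-5)=7 g(7,-3)=21 g(7,-1)=35 g(7,1)=34 g(7,3)=14
t=8: g(8,-8)=1 g(8,-6)=8 g(8,-4)=28 g(8,-2)=56 g(8,0)=69 g(8,2)=48
t=9: g(9,-9)=1 g(9,-7)=9 g(9,-5)=36 g(9,-3)=84 g(9,-1)=125 g(9,1)=117 g(9,3)=48
t=10: g(10,-10)=1 g(10,-8)=10 g(10,-6)=45 g(10,-4)=120 g(10,-2)=209 g(10,0)=242 g(10,2)=165
t=11: g(11,-11)=1 g(11,-9)=11 g(11,-7)=55 g(11,-5)=165 g(11,-3)=329 g(11,-1)=451 g(11,1)=407 g(11,3)=165
t=12: g(12,-12)=1 g(12,-10)=12 g(12,-8)=66 g(12,-6)=220 g(12,-4)=494 g(12,-2)=780 g(12,0)=858 g(12,2)=572
t=13: g(13,-13)=1 g(13,-11)=13 g(13,-9)=78 g(13,-7)=286 g(13,-5)=714 g(13,-3)=1274 g(13,-1)=1638 g(13,1)=1430 g(13,3)=572
t=14: g(14,-14)=1 g(14,-12)=14 g(14,-10)=91 g(14,-8)=364 g(14,-6)=1000 g(14,-4)=1988 g(14,-2)=2912 g(14,0)=3068 g(14,2)=2002
t=15: g(15,-15)=1 g(15,-13)=15 g(15,-11)=105 g(15,-9)=455 g(15,-7)=1364 g(15,-5)=2988 g(15,-3)=4900 g(15,-1)=5980 g(15,1)=5070 g(15,3)=2002
t=16: g(16,-16)=1 g(16,-14)=16 g(16,-12)=120 g(16,-10)=560 g(16,-8)=1819 g(16,-6)=4352 g(16,-4)=7888 g(16,-2)=10880 g(16,0)=11050 g(16,2)=7072
t=17: g(17,-17)=1 g(17,-15)=17 g(17,-13)=136 g(17,-11)=680 g(17,-9)=2379 g(17,-7)=6171 g(17,-5)=12240 g(17,-3)=18768 g(17,-1)=21930 g(17,1)=18122 g(17,3)=7072
t=18: g(18,-18)=1 g(18,-16)=18 g(18,-14)=153 g(18,-12)=816 g(18,-10)=3059 g(18,-8)=8550 g(18,-6)=18411 g(18,-4)=31008 g(18,-2)=40698 g(18,0)=40052 g(18,2)=25194
t=19: g(19,-19)=1 g(19,-17)=19 g(19,-15)=171 g(19,-13)=969 g(19,-11)=3875 g(19,-9)=11609 g(19,-7)=26961 g(19,-5)=49419 g(19,-3)=71706 g(19,-1)=80750 g(19,1)=65246 g(19,3)=25194
t=20: g(20,-20)=1 g(20,-18)=20 g(20,-16)=190 g(20,-14)=1140 g(20,-12)=4844 g(20,-10)=15484 g(20,-8)=38570 g(20,-6)=76380 g(20,-4)=121125 g(20,-2)=152456 g(20,0)=145996 g(20,2)=90440
t=21: g(21,-21)=1 g(21,-19)=21 g(21,-17)=210 g(21,-15)=1330 g(21,-13)=5984 g(21,-11)=20328 g(21,-9)=54054 g(21,-7)=114950 g(21,-5)=197505 g(21,-3)=273581 g(21,-1)=298452 g(21,1)=236436 g(21,3)=90440
t=22: g(22,-22)=1 g(22,-20)=22 g(22,-18)=231 g(22,-16)=1540 g(22,-14)=7314 g(22,-12)=26312 g(22,-10)=74382 g(22,-8)=169004 g(22,-6)=312455 g(22,-4)=471086 g(22,-2)=572033 g(22,0)=534888 g(22,2)=326876
t=23: g(23,-23)=1 g(23,-21)=23 g(23,-19)=253 g(23,-17)=1771 g(23,-15)=8854 g(23,-13)=33626 g(23,-11)=100694 g(23,-9)=243386 g(23,-7)=481459 g(23,-5)=783541 g(23,-3)=1043119 g(23,-1)=1106921 g(23,1)=861764 g(23,3)=326876
t=24: g(24,-24)=1 g(24,-22)=24 g(24,-20)=276 g(24,-18)=2024 g(24,-16)=10625 g(24,-14)=42480 g(24,-12)=134320 g(24,-10)=344080 g(24,-8)=724845 g(24,-6)=1265000 g(24,-4)=1826660 g(24,-2)=2150040 g(24,0)=1968685 g(24,2)=1188640
t=25: g(25,-25)=1 g(25,-23)=25 g(25,-21)=300 g(25,-19)=2300 g(25,-17)=12649 g(25,-15)=53105 g(25,-13)=176800 g(25,-11)=478400 g(25,-9)=1068925 g(25,-7)=1989845 g(25,-5)=3091660 g(25,-3)=3976700 g(25,-1)=4118725 g(25,1)=3157325 g(25,3)=1188640
t=26: g(26,-26)=1 g(26,-24)=26 g(26,-22)=325 g(26,-20)=2600 g(26,-18)=14949 g(26,-16)=65754 g(26,-14)=229905 g(26,-12)=655200 g(26,-10)=1547325 g(26,-8)=3058770 g(26,-6)=5081505 g(26,-4)=7068360 g(26,-2)=8095425 g(26,0)=7276050 g(26,2)=4345965
Paths never hitting 4: Σ_s g(26,s) = 37442160
Paths hitting 4: 2^26 - 37442160 = 29666704
P = 29666704/67108864 = 1854169/4194304

Answer: 1854169/4194304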